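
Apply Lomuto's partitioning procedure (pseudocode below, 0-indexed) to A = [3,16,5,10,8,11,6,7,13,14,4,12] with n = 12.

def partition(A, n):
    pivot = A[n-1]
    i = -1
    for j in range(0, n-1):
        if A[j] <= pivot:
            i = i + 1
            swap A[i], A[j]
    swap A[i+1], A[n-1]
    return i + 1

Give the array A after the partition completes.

pivot = A[11] = 12; i = -1
j=0: A[0]=3 ≤ 12 → i=0, swap A[0],A[0] (no change) → [3,16,5,10,8,11,6,7,13,14,4,12]
j=1: A[1]=16 > 12 → no swap
j=2: A[2]=5 ≤ 12 → i=1, swap A[1],A[2] → [3,5,16,10,8,11,6,7,13,14,4,12]
j=3: A[3]=10 ≤ 12 → i=2, swap A[2],A[3] → [3,5,10,16,8,11,6,7,13,14,4,12]
j=4: A[4]=8 ≤ 12 → i=3, swap A[3],A[4] → [3,5,10,8,16,11,6,7,13,14,4,12]
j=5: A[5]=11 ≤ 12 → i=4, swap A[4],A[5] → [3,5,10,8,11,16,6,7,13,14,4,12]
j=6: A[6]=6 ≤ 12 → i=5, swap A[5],A[6] → [3,5,10,8,11,6,16,7,13,14,4,12]
j=7: A[7]=7 ≤ 12 → i=6, swap A[6],A[7] → [3,5,10,8,11,6,7,16,13,14,4,12]
j=8: A[8]=13 > 12 → no swap
j=9: A[9]=14 > 12 → no swap
j=10: A[10]=4 ≤ 12 → i=7, swap A[7],A[10] → [3,5,10,8,11,6,7,4,13,14,16,12]
final swap A[8],A[11] → [3,5,10,8,11,6,7,4,12,14,16,13]; return 8

[3,5,10,8,11,6,7,4,12,14,16,13]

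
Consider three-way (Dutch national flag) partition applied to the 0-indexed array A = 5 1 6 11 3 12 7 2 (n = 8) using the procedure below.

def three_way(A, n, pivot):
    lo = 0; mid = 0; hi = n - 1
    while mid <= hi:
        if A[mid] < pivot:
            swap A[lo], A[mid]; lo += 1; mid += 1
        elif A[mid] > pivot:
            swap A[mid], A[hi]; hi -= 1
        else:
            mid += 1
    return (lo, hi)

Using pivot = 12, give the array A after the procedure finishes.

lo=0 mid=0 hi=7
5<12: swap(0,0), lo=1 mid=1 ⇒ 5 1 6 11 3 12 7 2
1<12: swap(1,1), lo=2 mid=2 ⇒ 5 1 6 11 3 12 7 2
6<12: swap(2,2), lo=3 mid=3 ⇒ 5 1 6 11 3 12 7 2
11<12: swap(3,3), lo=4 mid=4 ⇒ 5 1 6 11 3 12 7 2
3<12: swap(4,4), lo=5 mid=5 ⇒ 5 1 6 11 3 12 7 2
12=12: mid=6
7<12: swap(5,6), lo=6 mid=7 ⇒ 5 1 6 11 3 7 12 2
2<12: swap(6,7), lo=7 mid=8 ⇒ 5 1 6 11 3 7 2 12
done. lo=7 hi=7; A=5 1 6 11 3 7 2 12

5 1 6 11 3 7 2 12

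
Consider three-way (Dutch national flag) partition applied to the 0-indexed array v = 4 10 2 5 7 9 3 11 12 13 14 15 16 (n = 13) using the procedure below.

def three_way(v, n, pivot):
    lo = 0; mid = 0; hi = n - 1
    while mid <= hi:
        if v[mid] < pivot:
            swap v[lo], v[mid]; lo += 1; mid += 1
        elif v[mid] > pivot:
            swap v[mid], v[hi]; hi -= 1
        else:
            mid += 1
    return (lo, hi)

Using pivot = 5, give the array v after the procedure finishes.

lo=0 mid=0 hi=12
4<5: swap(0,0), lo=1 mid=1 ⇒ 4 10 2 5 7 9 3 11 12 13 14 15 16
10>5: swap(1,12), hi=11 ⇒ 4 16 2 5 7 9 3 11 12 13 14 15 10
16>5: swap(1,11), hi=10 ⇒ 4 15 2 5 7 9 3 11 12 13 14 16 10
15>5: swap(1,10), hi=9 ⇒ 4 14 2 5 7 9 3 11 12 13 15 16 10
14>5: swap(1,9), hi=8 ⇒ 4 13 2 5 7 9 3 11 12 14 15 16 10
13>5: swap(1,8), hi=7 ⇒ 4 12 2 5 7 9 3 11 13 14 15 16 10
12>5: swap(1,7), hi=6 ⇒ 4 11 2 5 7 9 3 12 13 14 15 16 10
11>5: swap(1,6), hi=5 ⇒ 4 3 2 5 7 9 11 12 13 14 15 16 10
3<5: swap(1,1), lo=2 mid=2 ⇒ 4 3 2 5 7 9 11 12 13 14 15 16 10
2<5: swap(2,2), lo=3 mid=3 ⇒ 4 3 2 5 7 9 11 12 13 14 15 16 10
5=5: mid=4
7>5: swap(4,5), hi=4 ⇒ 4 3 2 5 9 7 11 12 13 14 15 16 10
9>5: swap(4,4), hi=3 ⇒ 4 3 2 5 9 7 11 12 13 14 15 16 10
done. lo=3 hi=3; v=4 3 2 5 9 7 11 12 13 14 15 16 10

4 3 2 5 9 7 11 12 13 14 15 16 10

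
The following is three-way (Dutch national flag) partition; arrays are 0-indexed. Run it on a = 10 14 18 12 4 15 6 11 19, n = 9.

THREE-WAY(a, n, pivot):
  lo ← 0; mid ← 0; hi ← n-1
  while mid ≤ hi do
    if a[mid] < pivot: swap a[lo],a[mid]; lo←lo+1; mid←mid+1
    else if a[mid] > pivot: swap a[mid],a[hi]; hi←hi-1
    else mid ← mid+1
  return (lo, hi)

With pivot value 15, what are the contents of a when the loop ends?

10 14 11 12 4 6 15 19 18

pivot = 15; lo=0, mid=0, hi=8
a[mid]=10<15: swap a[0],a[0]; lo=1,mid=1 → 10 14 18 12 4 15 6 11 19
a[mid]=14<15: swap a[1],a[1]; lo=2,mid=2 → 10 14 18 12 4 15 6 11 19
a[mid]=18>15: swap a[2],a[8]; hi=7 → 10 14 19 12 4 15 6 11 18
a[mid]=19>15: swap a[2],a[7]; hi=6 → 10 14 11 12 4 15 6 19 18
a[mid]=11<15: swap a[2],a[2]; lo=3,mid=3 → 10 14 11 12 4 15 6 19 18
a[mid]=12<15: swap a[3],a[3]; lo=4,mid=4 → 10 14 11 12 4 15 6 19 18
a[mid]=4<15: swap a[4],a[4]; lo=5,mid=5 → 10 14 11 12 4 15 6 19 18
a[mid]=15=15: mid=6
a[mid]=6<15: swap a[5],a[6]; lo=6,mid=7 → 10 14 11 12 4 6 15 19 18
end: lo=6, hi=6; a = 10 14 11 12 4 6 15 19 18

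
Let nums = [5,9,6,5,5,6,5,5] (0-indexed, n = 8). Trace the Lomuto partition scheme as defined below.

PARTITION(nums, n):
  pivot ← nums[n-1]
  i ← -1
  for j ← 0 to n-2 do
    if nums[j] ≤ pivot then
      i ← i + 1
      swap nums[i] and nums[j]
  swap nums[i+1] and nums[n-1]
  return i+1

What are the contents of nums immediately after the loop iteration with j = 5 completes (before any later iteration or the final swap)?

[5,5,5,9,6,6,5,5]

pivot=5, i=-1
j=0: 5≤5, i=0, swap(0,0) ⇒ [5,9,6,5,5,6,5,5]
j=1: 9>5, skip
j=2: 6>5, skip
j=3: 5≤5, i=1, swap(1,3) ⇒ [5,5,6,9,5,6,5,5]
j=4: 5≤5, i=2, swap(2,4) ⇒ [5,5,5,9,6,6,5,5]
j=5: 6>5, skip
(after j=5) nums = [5,5,5,9,6,6,5,5]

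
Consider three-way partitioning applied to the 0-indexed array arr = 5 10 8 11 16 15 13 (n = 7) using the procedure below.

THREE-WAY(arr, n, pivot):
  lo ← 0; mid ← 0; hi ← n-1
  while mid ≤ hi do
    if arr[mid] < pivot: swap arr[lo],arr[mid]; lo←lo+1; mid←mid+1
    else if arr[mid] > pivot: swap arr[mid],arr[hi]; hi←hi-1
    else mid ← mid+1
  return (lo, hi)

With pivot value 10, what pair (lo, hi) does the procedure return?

lo=0 mid=0 hi=6
5<10: swap(0,0), lo=1 mid=1 ⇒ 5 10 8 11 16 15 13
10=10: mid=2
8<10: swap(1,2), lo=2 mid=3 ⇒ 5 8 10 11 16 15 13
11>10: swap(3,6), hi=5 ⇒ 5 8 10 13 16 15 11
13>10: swap(3,5), hi=4 ⇒ 5 8 10 15 16 13 11
15>10: swap(3,4), hi=3 ⇒ 5 8 10 16 15 13 11
16>10: swap(3,3), hi=2 ⇒ 5 8 10 16 15 13 11
done. lo=2 hi=2; arr=5 8 10 16 15 13 11

(2, 2)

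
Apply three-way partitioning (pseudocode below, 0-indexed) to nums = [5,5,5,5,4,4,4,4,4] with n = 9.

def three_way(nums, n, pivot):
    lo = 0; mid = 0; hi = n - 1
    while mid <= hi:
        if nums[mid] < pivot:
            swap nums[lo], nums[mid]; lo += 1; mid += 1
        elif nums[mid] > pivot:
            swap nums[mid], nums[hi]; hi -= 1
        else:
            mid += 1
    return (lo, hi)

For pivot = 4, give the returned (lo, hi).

(0, 4)

pivot = 4; lo=0, mid=0, hi=8
nums[mid]=5>4: swap nums[0],nums[8]; hi=7 → [4,5,5,5,4,4,4,4,5]
nums[mid]=4=4: mid=1
nums[mid]=5>4: swap nums[1],nums[7]; hi=6 → [4,4,5,5,4,4,4,5,5]
nums[mid]=4=4: mid=2
nums[mid]=5>4: swap nums[2],nums[6]; hi=5 → [4,4,4,5,4,4,5,5,5]
nums[mid]=4=4: mid=3
nums[mid]=5>4: swap nums[3],nums[5]; hi=4 → [4,4,4,4,4,5,5,5,5]
nums[mid]=4=4: mid=4
nums[mid]=4=4: mid=5
end: lo=0, hi=4; nums = [4,4,4,4,4,5,5,5,5]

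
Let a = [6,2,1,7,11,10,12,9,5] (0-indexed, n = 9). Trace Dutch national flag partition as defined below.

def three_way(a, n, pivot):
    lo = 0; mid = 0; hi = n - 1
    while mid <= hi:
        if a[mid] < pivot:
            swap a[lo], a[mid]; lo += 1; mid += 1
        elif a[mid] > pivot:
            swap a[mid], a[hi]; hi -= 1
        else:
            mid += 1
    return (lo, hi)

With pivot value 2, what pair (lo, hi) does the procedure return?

(1, 1)

pivot = 2; lo=0, mid=0, hi=8
a[mid]=6>2: swap a[0],a[8]; hi=7 → [5,2,1,7,11,10,12,9,6]
a[mid]=5>2: swap a[0],a[7]; hi=6 → [9,2,1,7,11,10,12,5,6]
a[mid]=9>2: swap a[0],a[6]; hi=5 → [12,2,1,7,11,10,9,5,6]
a[mid]=12>2: swap a[0],a[5]; hi=4 → [10,2,1,7,11,12,9,5,6]
a[mid]=10>2: swap a[0],a[4]; hi=3 → [11,2,1,7,10,12,9,5,6]
a[mid]=11>2: swap a[0],a[3]; hi=2 → [7,2,1,11,10,12,9,5,6]
a[mid]=7>2: swap a[0],a[2]; hi=1 → [1,2,7,11,10,12,9,5,6]
a[mid]=1<2: swap a[0],a[0]; lo=1,mid=1 → [1,2,7,11,10,12,9,5,6]
a[mid]=2=2: mid=2
end: lo=1, hi=1; a = [1,2,7,11,10,12,9,5,6]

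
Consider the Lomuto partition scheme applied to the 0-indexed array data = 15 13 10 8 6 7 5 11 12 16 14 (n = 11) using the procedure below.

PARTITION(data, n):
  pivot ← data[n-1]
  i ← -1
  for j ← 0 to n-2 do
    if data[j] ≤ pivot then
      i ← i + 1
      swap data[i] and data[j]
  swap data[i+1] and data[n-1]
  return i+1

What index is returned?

8

pivot=14, i=-1
j=0: 15>14, skip
j=1: 13≤14, i=0, swap(0,1) ⇒ 13 15 10 8 6 7 5 11 12 16 14
j=2: 10≤14, i=1, swap(1,2) ⇒ 13 10 15 8 6 7 5 11 12 16 14
j=3: 8≤14, i=2, swap(2,3) ⇒ 13 10 8 15 6 7 5 11 12 16 14
j=4: 6≤14, i=3, swap(3,4) ⇒ 13 10 8 6 15 7 5 11 12 16 14
j=5: 7≤14, i=4, swap(4,5) ⇒ 13 10 8 6 7 15 5 11 12 16 14
j=6: 5≤14, i=5, swap(5,6) ⇒ 13 10 8 6 7 5 15 11 12 16 14
j=7: 11≤14, i=6, swap(6,7) ⇒ 13 10 8 6 7 5 11 15 12 16 14
j=8: 12≤14, i=7, swap(7,8) ⇒ 13 10 8 6 7 5 11 12 15 16 14
j=9: 16>14, skip
swap(8,10) ⇒ 13 10 8 6 7 5 11 12 14 16 15; return 8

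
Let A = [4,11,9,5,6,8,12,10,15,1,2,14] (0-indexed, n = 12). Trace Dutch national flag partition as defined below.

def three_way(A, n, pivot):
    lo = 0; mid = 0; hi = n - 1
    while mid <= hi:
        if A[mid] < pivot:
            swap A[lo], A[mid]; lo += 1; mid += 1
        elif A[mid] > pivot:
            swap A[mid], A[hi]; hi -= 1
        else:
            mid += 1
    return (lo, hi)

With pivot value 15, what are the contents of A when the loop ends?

lo=0 mid=0 hi=11
4<15: swap(0,0), lo=1 mid=1 ⇒ [4,11,9,5,6,8,12,10,15,1,2,14]
11<15: swap(1,1), lo=2 mid=2 ⇒ [4,11,9,5,6,8,12,10,15,1,2,14]
9<15: swap(2,2), lo=3 mid=3 ⇒ [4,11,9,5,6,8,12,10,15,1,2,14]
5<15: swap(3,3), lo=4 mid=4 ⇒ [4,11,9,5,6,8,12,10,15,1,2,14]
6<15: swap(4,4), lo=5 mid=5 ⇒ [4,11,9,5,6,8,12,10,15,1,2,14]
8<15: swap(5,5), lo=6 mid=6 ⇒ [4,11,9,5,6,8,12,10,15,1,2,14]
12<15: swap(6,6), lo=7 mid=7 ⇒ [4,11,9,5,6,8,12,10,15,1,2,14]
10<15: swap(7,7), lo=8 mid=8 ⇒ [4,11,9,5,6,8,12,10,15,1,2,14]
15=15: mid=9
1<15: swap(8,9), lo=9 mid=10 ⇒ [4,11,9,5,6,8,12,10,1,15,2,14]
2<15: swap(9,10), lo=10 mid=11 ⇒ [4,11,9,5,6,8,12,10,1,2,15,14]
14<15: swap(10,11), lo=11 mid=12 ⇒ [4,11,9,5,6,8,12,10,1,2,14,15]
done. lo=11 hi=11; A=[4,11,9,5,6,8,12,10,1,2,14,15]

[4,11,9,5,6,8,12,10,1,2,14,15]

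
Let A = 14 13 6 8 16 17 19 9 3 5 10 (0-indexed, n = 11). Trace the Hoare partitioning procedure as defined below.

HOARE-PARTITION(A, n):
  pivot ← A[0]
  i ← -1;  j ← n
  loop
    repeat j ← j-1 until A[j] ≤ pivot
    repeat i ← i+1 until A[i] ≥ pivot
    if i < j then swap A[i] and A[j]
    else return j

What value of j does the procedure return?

pivot=14
j stops at 10 (10), i stops at 0 (14); swap ⇒ 10 13 6 8 16 17 19 9 3 5 14
j stops at 9 (5), i stops at 4 (16); swap ⇒ 10 13 6 8 5 17 19 9 3 16 14
j stops at 8 (3), i stops at 5 (17); swap ⇒ 10 13 6 8 5 3 19 9 17 16 14
j stops at 7 (9), i stops at 6 (19); swap ⇒ 10 13 6 8 5 3 9 19 17 16 14
j stops at 6, i stops at 7; i≥j ⇒ return 6. A=10 13 6 8 5 3 9 19 17 16 14

6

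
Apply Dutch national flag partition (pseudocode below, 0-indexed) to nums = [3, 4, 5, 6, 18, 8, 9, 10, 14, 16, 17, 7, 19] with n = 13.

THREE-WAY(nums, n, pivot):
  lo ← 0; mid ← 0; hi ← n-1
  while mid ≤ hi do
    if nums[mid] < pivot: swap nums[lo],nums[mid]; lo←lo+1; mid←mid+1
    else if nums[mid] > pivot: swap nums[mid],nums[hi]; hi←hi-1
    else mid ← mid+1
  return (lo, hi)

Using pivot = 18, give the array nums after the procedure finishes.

lo=0 mid=0 hi=12
3<18: swap(0,0), lo=1 mid=1 ⇒ [3, 4, 5, 6, 18, 8, 9, 10, 14, 16, 17, 7, 19]
4<18: swap(1,1), lo=2 mid=2 ⇒ [3, 4, 5, 6, 18, 8, 9, 10, 14, 16, 17, 7, 19]
5<18: swap(2,2), lo=3 mid=3 ⇒ [3, 4, 5, 6, 18, 8, 9, 10, 14, 16, 17, 7, 19]
6<18: swap(3,3), lo=4 mid=4 ⇒ [3, 4, 5, 6, 18, 8, 9, 10, 14, 16, 17, 7, 19]
18=18: mid=5
8<18: swap(4,5), lo=5 mid=6 ⇒ [3, 4, 5, 6, 8, 18, 9, 10, 14, 16, 17, 7, 19]
9<18: swap(5,6), lo=6 mid=7 ⇒ [3, 4, 5, 6, 8, 9, 18, 10, 14, 16, 17, 7, 19]
10<18: swap(6,7), lo=7 mid=8 ⇒ [3, 4, 5, 6, 8, 9, 10, 18, 14, 16, 17, 7, 19]
14<18: swap(7,8), lo=8 mid=9 ⇒ [3, 4, 5, 6, 8, 9, 10, 14, 18, 16, 17, 7, 19]
16<18: swap(8,9), lo=9 mid=10 ⇒ [3, 4, 5, 6, 8, 9, 10, 14, 16, 18, 17, 7, 19]
17<18: swap(9,10), lo=10 mid=11 ⇒ [3, 4, 5, 6, 8, 9, 10, 14, 16, 17, 18, 7, 19]
7<18: swap(10,11), lo=11 mid=12 ⇒ [3, 4, 5, 6, 8, 9, 10, 14, 16, 17, 7, 18, 19]
19>18: swap(12,12), hi=11 ⇒ [3, 4, 5, 6, 8, 9, 10, 14, 16, 17, 7, 18, 19]
done. lo=11 hi=11; nums=[3, 4, 5, 6, 8, 9, 10, 14, 16, 17, 7, 18, 19]

[3, 4, 5, 6, 8, 9, 10, 14, 16, 17, 7, 18, 19]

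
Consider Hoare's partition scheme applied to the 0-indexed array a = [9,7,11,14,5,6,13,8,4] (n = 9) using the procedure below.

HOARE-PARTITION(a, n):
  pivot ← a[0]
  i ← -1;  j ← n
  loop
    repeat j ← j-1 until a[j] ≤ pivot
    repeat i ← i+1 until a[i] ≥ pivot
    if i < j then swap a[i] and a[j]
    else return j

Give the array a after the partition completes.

[4,7,8,6,5,14,13,11,9]

pivot=9
j stops at 8 (4), i stops at 0 (9); swap ⇒ [4,7,11,14,5,6,13,8,9]
j stops at 7 (8), i stops at 2 (11); swap ⇒ [4,7,8,14,5,6,13,11,9]
j stops at 5 (6), i stops at 3 (14); swap ⇒ [4,7,8,6,5,14,13,11,9]
j stops at 4, i stops at 5; i≥j ⇒ return 4. a=[4,7,8,6,5,14,13,11,9]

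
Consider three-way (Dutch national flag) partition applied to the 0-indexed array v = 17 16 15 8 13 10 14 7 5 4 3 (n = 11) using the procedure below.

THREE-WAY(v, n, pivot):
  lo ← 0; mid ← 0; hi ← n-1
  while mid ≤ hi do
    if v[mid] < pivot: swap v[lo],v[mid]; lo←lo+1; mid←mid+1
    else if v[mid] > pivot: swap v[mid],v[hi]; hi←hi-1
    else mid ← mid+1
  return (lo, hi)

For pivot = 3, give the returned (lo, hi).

pivot = 3; lo=0, mid=0, hi=10
v[mid]=17>3: swap v[0],v[10]; hi=9 → 3 16 15 8 13 10 14 7 5 4 17
v[mid]=3=3: mid=1
v[mid]=16>3: swap v[1],v[9]; hi=8 → 3 4 15 8 13 10 14 7 5 16 17
v[mid]=4>3: swap v[1],v[8]; hi=7 → 3 5 15 8 13 10 14 7 4 16 17
v[mid]=5>3: swap v[1],v[7]; hi=6 → 3 7 15 8 13 10 14 5 4 16 17
v[mid]=7>3: swap v[1],v[6]; hi=5 → 3 14 15 8 13 10 7 5 4 16 17
v[mid]=14>3: swap v[1],v[5]; hi=4 → 3 10 15 8 13 14 7 5 4 16 17
v[mid]=10>3: swap v[1],v[4]; hi=3 → 3 13 15 8 10 14 7 5 4 16 17
v[mid]=13>3: swap v[1],v[3]; hi=2 → 3 8 15 13 10 14 7 5 4 16 17
v[mid]=8>3: swap v[1],v[2]; hi=1 → 3 15 8 13 10 14 7 5 4 16 17
v[mid]=15>3: swap v[1],v[1]; hi=0 → 3 15 8 13 10 14 7 5 4 16 17
end: lo=0, hi=0; v = 3 15 8 13 10 14 7 5 4 16 17

(0, 0)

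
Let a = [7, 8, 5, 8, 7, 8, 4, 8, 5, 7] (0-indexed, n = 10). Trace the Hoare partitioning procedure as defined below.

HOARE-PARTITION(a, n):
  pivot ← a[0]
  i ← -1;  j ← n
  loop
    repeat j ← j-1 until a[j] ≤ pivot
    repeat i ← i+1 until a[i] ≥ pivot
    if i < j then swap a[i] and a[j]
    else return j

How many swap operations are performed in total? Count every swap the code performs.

3

pivot = a[0] = 7; i = -1, j = 10
j→9 (a[9]=7≤7), i→0 (a[0]=7≥7); i<j, swap → [7, 8, 5, 8, 7, 8, 4, 8, 5, 7]
j→8 (a[8]=5≤7), i→1 (a[1]=8≥7); i<j, swap → [7, 5, 5, 8, 7, 8, 4, 8, 8, 7]
j→6 (a[6]=4≤7), i→3 (a[3]=8≥7); i<j, swap → [7, 5, 5, 4, 7, 8, 8, 8, 8, 7]
j→4, i→4; i≥j, return j=4. a = [7, 5, 5, 4, 7, 8, 8, 8, 8, 7]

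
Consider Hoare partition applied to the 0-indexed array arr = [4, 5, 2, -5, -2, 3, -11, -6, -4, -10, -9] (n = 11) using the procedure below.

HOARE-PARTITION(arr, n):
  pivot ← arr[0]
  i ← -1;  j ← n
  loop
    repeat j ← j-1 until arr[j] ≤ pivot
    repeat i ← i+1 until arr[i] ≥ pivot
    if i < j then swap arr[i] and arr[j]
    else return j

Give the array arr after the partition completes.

[-9, -10, 2, -5, -2, 3, -11, -6, -4, 5, 4]

pivot=4
j stops at 10 (-9), i stops at 0 (4); swap ⇒ [-9, 5, 2, -5, -2, 3, -11, -6, -4, -10, 4]
j stops at 9 (-10), i stops at 1 (5); swap ⇒ [-9, -10, 2, -5, -2, 3, -11, -6, -4, 5, 4]
j stops at 8, i stops at 9; i≥j ⇒ return 8. arr=[-9, -10, 2, -5, -2, 3, -11, -6, -4, 5, 4]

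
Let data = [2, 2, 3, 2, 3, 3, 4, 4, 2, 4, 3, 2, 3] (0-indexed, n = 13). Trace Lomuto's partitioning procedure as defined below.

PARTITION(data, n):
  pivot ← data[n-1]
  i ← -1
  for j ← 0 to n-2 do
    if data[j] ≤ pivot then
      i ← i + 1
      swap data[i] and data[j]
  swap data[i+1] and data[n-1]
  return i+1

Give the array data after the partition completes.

[2, 2, 3, 2, 3, 3, 2, 3, 2, 3, 4, 4, 4]

pivot=3, i=-1
j=0: 2≤3, i=0, swap(0,0) ⇒ [2, 2, 3, 2, 3, 3, 4, 4, 2, 4, 3, 2, 3]
j=1: 2≤3, i=1, swap(1,1) ⇒ [2, 2, 3, 2, 3, 3, 4, 4, 2, 4, 3, 2, 3]
j=2: 3≤3, i=2, swap(2,2) ⇒ [2, 2, 3, 2, 3, 3, 4, 4, 2, 4, 3, 2, 3]
j=3: 2≤3, i=3, swap(3,3) ⇒ [2, 2, 3, 2, 3, 3, 4, 4, 2, 4, 3, 2, 3]
j=4: 3≤3, i=4, swap(4,4) ⇒ [2, 2, 3, 2, 3, 3, 4, 4, 2, 4, 3, 2, 3]
j=5: 3≤3, i=5, swap(5,5) ⇒ [2, 2, 3, 2, 3, 3, 4, 4, 2, 4, 3, 2, 3]
j=6: 4>3, skip
j=7: 4>3, skip
j=8: 2≤3, i=6, swap(6,8) ⇒ [2, 2, 3, 2, 3, 3, 2, 4, 4, 4, 3, 2, 3]
j=9: 4>3, skip
j=10: 3≤3, i=7, swap(7,10) ⇒ [2, 2, 3, 2, 3, 3, 2, 3, 4, 4, 4, 2, 3]
j=11: 2≤3, i=8, swap(8,11) ⇒ [2, 2, 3, 2, 3, 3, 2, 3, 2, 4, 4, 4, 3]
swap(9,12) ⇒ [2, 2, 3, 2, 3, 3, 2, 3, 2, 3, 4, 4, 4]; return 9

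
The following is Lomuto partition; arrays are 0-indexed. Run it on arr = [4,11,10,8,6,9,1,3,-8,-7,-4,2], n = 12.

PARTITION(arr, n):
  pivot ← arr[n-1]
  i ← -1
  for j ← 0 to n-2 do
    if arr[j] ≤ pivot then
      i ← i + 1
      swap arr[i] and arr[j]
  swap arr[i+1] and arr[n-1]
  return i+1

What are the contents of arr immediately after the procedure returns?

pivot = arr[11] = 2; i = -1
j=0: arr[0]=4 > 2 → no swap
j=1: arr[1]=11 > 2 → no swap
j=2: arr[2]=10 > 2 → no swap
j=3: arr[3]=8 > 2 → no swap
j=4: arr[4]=6 > 2 → no swap
j=5: arr[5]=9 > 2 → no swap
j=6: arr[6]=1 ≤ 2 → i=0, swap arr[0],arr[6] → [1,11,10,8,6,9,4,3,-8,-7,-4,2]
j=7: arr[7]=3 > 2 → no swap
j=8: arr[8]=-8 ≤ 2 → i=1, swap arr[1],arr[8] → [1,-8,10,8,6,9,4,3,11,-7,-4,2]
j=9: arr[9]=-7 ≤ 2 → i=2, swap arr[2],arr[9] → [1,-8,-7,8,6,9,4,3,11,10,-4,2]
j=10: arr[10]=-4 ≤ 2 → i=3, swap arr[3],arr[10] → [1,-8,-7,-4,6,9,4,3,11,10,8,2]
final swap arr[4],arr[11] → [1,-8,-7,-4,2,9,4,3,11,10,8,6]; return 4

[1,-8,-7,-4,2,9,4,3,11,10,8,6]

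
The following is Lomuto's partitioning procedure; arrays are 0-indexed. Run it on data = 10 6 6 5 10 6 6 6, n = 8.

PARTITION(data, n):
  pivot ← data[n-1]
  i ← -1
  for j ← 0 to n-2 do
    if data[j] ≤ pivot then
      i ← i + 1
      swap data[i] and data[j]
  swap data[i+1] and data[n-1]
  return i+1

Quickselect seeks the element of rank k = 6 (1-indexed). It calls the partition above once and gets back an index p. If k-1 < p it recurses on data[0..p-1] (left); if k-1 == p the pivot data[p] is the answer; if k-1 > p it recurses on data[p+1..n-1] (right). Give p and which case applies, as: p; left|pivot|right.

5; pivot

pivot = data[7] = 6; i = -1
j=0: data[0]=10 > 6 → no swap
j=1: data[1]=6 ≤ 6 → i=0, swap data[0],data[1] → 6 10 6 5 10 6 6 6
j=2: data[2]=6 ≤ 6 → i=1, swap data[1],data[2] → 6 6 10 5 10 6 6 6
j=3: data[3]=5 ≤ 6 → i=2, swap data[2],data[3] → 6 6 5 10 10 6 6 6
j=4: data[4]=10 > 6 → no swap
j=5: data[5]=6 ≤ 6 → i=3, swap data[3],data[5] → 6 6 5 6 10 10 6 6
j=6: data[6]=6 ≤ 6 → i=4, swap data[4],data[6] → 6 6 5 6 6 10 10 6
final swap data[5],data[7] → 6 6 5 6 6 6 10 10; return 5
p = 5; k-1 = 5 == 5 ⇒ pivot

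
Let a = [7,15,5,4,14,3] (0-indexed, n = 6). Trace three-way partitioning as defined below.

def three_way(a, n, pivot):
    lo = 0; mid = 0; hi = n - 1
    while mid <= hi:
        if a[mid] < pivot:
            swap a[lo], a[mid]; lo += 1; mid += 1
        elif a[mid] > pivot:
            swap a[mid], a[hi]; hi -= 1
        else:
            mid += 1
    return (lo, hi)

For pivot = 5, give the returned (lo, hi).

(2, 2)

pivot = 5; lo=0, mid=0, hi=5
a[mid]=7>5: swap a[0],a[5]; hi=4 → [3,15,5,4,14,7]
a[mid]=3<5: swap a[0],a[0]; lo=1,mid=1 → [3,15,5,4,14,7]
a[mid]=15>5: swap a[1],a[4]; hi=3 → [3,14,5,4,15,7]
a[mid]=14>5: swap a[1],a[3]; hi=2 → [3,4,5,14,15,7]
a[mid]=4<5: swap a[1],a[1]; lo=2,mid=2 → [3,4,5,14,15,7]
a[mid]=5=5: mid=3
end: lo=2, hi=2; a = [3,4,5,14,15,7]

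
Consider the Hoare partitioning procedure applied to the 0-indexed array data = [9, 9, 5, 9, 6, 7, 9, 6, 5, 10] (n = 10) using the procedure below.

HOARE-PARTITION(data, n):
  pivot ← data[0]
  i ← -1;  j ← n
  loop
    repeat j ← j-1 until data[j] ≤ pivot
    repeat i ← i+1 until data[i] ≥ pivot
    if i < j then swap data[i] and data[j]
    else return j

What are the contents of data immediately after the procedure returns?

pivot = data[0] = 9; i = -1, j = 10
j→8 (data[8]=5≤9), i→0 (data[0]=9≥9); i<j, swap → [5, 9, 5, 9, 6, 7, 9, 6, 9, 10]
j→7 (data[7]=6≤9), i→1 (data[1]=9≥9); i<j, swap → [5, 6, 5, 9, 6, 7, 9, 9, 9, 10]
j→6 (data[6]=9≤9), i→3 (data[3]=9≥9); i<j, swap → [5, 6, 5, 9, 6, 7, 9, 9, 9, 10]
j→5, i→6; i≥j, return j=5. data = [5, 6, 5, 9, 6, 7, 9, 9, 9, 10]

[5, 6, 5, 9, 6, 7, 9, 9, 9, 10]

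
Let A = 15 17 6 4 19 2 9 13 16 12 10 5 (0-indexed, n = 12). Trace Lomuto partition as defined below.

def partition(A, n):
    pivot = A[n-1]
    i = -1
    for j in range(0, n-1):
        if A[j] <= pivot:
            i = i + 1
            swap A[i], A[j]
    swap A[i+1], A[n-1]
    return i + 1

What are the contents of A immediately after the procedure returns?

pivot = A[11] = 5; i = -1
j=0: A[0]=15 > 5 → no swap
j=1: A[1]=17 > 5 → no swap
j=2: A[2]=6 > 5 → no swap
j=3: A[3]=4 ≤ 5 → i=0, swap A[0],A[3] → 4 17 6 15 19 2 9 13 16 12 10 5
j=4: A[4]=19 > 5 → no swap
j=5: A[5]=2 ≤ 5 → i=1, swap A[1],A[5] → 4 2 6 15 19 17 9 13 16 12 10 5
j=6: A[6]=9 > 5 → no swap
j=7: A[7]=13 > 5 → no swap
j=8: A[8]=16 > 5 → no swap
j=9: A[9]=12 > 5 → no swap
j=10: A[10]=10 > 5 → no swap
final swap A[2],A[11] → 4 2 5 15 19 17 9 13 16 12 10 6; return 2

4 2 5 15 19 17 9 13 16 12 10 6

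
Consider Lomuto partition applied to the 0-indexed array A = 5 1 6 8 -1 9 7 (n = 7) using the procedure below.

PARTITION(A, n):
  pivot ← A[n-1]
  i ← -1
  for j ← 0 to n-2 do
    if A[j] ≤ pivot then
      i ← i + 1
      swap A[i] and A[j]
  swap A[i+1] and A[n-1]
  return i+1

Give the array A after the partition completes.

5 1 6 -1 7 9 8

pivot=7, i=-1
j=0: 5≤7, i=0, swap(0,0) ⇒ 5 1 6 8 -1 9 7
j=1: 1≤7, i=1, swap(1,1) ⇒ 5 1 6 8 -1 9 7
j=2: 6≤7, i=2, swap(2,2) ⇒ 5 1 6 8 -1 9 7
j=3: 8>7, skip
j=4: -1≤7, i=3, swap(3,4) ⇒ 5 1 6 -1 8 9 7
j=5: 9>7, skip
swap(4,6) ⇒ 5 1 6 -1 7 9 8; return 4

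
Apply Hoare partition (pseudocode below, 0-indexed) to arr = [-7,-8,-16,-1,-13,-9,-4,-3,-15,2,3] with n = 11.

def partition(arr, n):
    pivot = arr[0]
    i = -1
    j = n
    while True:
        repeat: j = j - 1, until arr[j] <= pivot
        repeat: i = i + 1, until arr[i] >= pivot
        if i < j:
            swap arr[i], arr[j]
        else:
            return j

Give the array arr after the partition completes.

pivot=-7
j stops at 8 (-15), i stops at 0 (-7); swap ⇒ [-15,-8,-16,-1,-13,-9,-4,-3,-7,2,3]
j stops at 5 (-9), i stops at 3 (-1); swap ⇒ [-15,-8,-16,-9,-13,-1,-4,-3,-7,2,3]
j stops at 4, i stops at 5; i≥j ⇒ return 4. arr=[-15,-8,-16,-9,-13,-1,-4,-3,-7,2,3]

[-15,-8,-16,-9,-13,-1,-4,-3,-7,2,3]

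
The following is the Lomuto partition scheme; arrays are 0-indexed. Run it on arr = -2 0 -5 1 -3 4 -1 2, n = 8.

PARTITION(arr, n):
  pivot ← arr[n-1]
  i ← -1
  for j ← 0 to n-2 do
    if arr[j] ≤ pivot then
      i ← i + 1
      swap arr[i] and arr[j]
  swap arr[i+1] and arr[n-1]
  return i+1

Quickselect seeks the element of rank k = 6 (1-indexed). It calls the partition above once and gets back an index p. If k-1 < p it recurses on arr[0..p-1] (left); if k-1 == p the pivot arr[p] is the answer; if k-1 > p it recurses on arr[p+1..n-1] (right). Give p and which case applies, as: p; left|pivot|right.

pivot = arr[7] = 2; i = -1
j=0: arr[0]=-2 ≤ 2 → i=0, swap arr[0],arr[0] (no change) → -2 0 -5 1 -3 4 -1 2
j=1: arr[1]=0 ≤ 2 → i=1, swap arr[1],arr[1] (no change) → -2 0 -5 1 -3 4 -1 2
j=2: arr[2]=-5 ≤ 2 → i=2, swap arr[2],arr[2] (no change) → -2 0 -5 1 -3 4 -1 2
j=3: arr[3]=1 ≤ 2 → i=3, swap arr[3],arr[3] (no change) → -2 0 -5 1 -3 4 -1 2
j=4: arr[4]=-3 ≤ 2 → i=4, swap arr[4],arr[4] (no change) → -2 0 -5 1 -3 4 -1 2
j=5: arr[5]=4 > 2 → no swap
j=6: arr[6]=-1 ≤ 2 → i=5, swap arr[5],arr[6] → -2 0 -5 1 -3 -1 4 2
final swap arr[6],arr[7] → -2 0 -5 1 -3 -1 2 4; return 6
p = 6; k-1 = 5 < 6 ⇒ left

6; left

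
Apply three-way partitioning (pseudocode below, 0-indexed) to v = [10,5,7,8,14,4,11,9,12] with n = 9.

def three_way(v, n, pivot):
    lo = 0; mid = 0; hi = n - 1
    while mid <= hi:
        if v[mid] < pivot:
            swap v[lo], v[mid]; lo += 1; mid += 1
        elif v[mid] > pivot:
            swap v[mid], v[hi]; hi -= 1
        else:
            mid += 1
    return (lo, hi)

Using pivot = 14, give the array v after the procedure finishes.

pivot = 14; lo=0, mid=0, hi=8
v[mid]=10<14: swap v[0],v[0]; lo=1,mid=1 → [10,5,7,8,14,4,11,9,12]
v[mid]=5<14: swap v[1],v[1]; lo=2,mid=2 → [10,5,7,8,14,4,11,9,12]
v[mid]=7<14: swap v[2],v[2]; lo=3,mid=3 → [10,5,7,8,14,4,11,9,12]
v[mid]=8<14: swap v[3],v[3]; lo=4,mid=4 → [10,5,7,8,14,4,11,9,12]
v[mid]=14=14: mid=5
v[mid]=4<14: swap v[4],v[5]; lo=5,mid=6 → [10,5,7,8,4,14,11,9,12]
v[mid]=11<14: swap v[5],v[6]; lo=6,mid=7 → [10,5,7,8,4,11,14,9,12]
v[mid]=9<14: swap v[6],v[7]; lo=7,mid=8 → [10,5,7,8,4,11,9,14,12]
v[mid]=12<14: swap v[7],v[8]; lo=8,mid=9 → [10,5,7,8,4,11,9,12,14]
end: lo=8, hi=8; v = [10,5,7,8,4,11,9,12,14]

[10,5,7,8,4,11,9,12,14]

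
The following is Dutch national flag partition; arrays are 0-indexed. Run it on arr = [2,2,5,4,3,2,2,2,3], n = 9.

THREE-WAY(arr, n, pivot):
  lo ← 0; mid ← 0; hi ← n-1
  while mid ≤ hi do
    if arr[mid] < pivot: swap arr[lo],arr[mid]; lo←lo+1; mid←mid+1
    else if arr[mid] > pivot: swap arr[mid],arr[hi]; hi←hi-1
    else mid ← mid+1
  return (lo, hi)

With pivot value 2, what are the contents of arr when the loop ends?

lo=0 mid=0 hi=8
2=2: mid=1
2=2: mid=2
5>2: swap(2,8), hi=7 ⇒ [2,2,3,4,3,2,2,2,5]
3>2: swap(2,7), hi=6 ⇒ [2,2,2,4,3,2,2,3,5]
2=2: mid=3
4>2: swap(3,6), hi=5 ⇒ [2,2,2,2,3,2,4,3,5]
2=2: mid=4
3>2: swap(4,5), hi=4 ⇒ [2,2,2,2,2,3,4,3,5]
2=2: mid=5
done. lo=0 hi=4; arr=[2,2,2,2,2,3,4,3,5]

[2,2,2,2,2,3,4,3,5]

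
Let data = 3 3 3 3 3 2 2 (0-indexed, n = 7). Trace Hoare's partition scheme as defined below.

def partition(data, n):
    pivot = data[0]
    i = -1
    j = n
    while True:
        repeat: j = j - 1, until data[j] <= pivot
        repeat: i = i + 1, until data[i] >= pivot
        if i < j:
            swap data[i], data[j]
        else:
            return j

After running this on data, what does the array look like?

pivot=3
j stops at 6 (2), i stops at 0 (3); swap ⇒ 2 3 3 3 3 2 3
j stops at 5 (2), i stops at 1 (3); swap ⇒ 2 2 3 3 3 3 3
j stops at 4 (3), i stops at 2 (3); swap ⇒ 2 2 3 3 3 3 3
j stops at 3, i stops at 3; i≥j ⇒ return 3. data=2 2 3 3 3 3 3

2 2 3 3 3 3 3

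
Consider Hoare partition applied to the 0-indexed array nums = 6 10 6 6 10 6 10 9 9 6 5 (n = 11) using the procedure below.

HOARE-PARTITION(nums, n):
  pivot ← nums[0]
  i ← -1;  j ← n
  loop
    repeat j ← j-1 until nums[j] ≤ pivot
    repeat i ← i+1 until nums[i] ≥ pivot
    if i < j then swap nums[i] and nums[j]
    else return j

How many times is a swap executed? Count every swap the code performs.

3

pivot = nums[0] = 6; i = -1, j = 11
j→10 (nums[10]=5≤6), i→0 (nums[0]=6≥6); i<j, swap → 5 10 6 6 10 6 10 9 9 6 6
j→9 (nums[9]=6≤6), i→1 (nums[1]=10≥6); i<j, swap → 5 6 6 6 10 6 10 9 9 10 6
j→5 (nums[5]=6≤6), i→2 (nums[2]=6≥6); i<j, swap → 5 6 6 6 10 6 10 9 9 10 6
j→3, i→3; i≥j, return j=3. nums = 5 6 6 6 10 6 10 9 9 10 6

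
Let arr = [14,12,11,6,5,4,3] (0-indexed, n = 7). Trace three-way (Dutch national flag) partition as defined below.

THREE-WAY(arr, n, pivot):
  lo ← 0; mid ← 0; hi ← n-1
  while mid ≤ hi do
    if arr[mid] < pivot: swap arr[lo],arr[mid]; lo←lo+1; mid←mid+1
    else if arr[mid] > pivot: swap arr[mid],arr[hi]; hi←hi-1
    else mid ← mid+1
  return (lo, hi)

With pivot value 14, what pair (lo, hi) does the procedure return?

(6, 6)

pivot = 14; lo=0, mid=0, hi=6
arr[mid]=14=14: mid=1
arr[mid]=12<14: swap arr[0],arr[1]; lo=1,mid=2 → [12,14,11,6,5,4,3]
arr[mid]=11<14: swap arr[1],arr[2]; lo=2,mid=3 → [12,11,14,6,5,4,3]
arr[mid]=6<14: swap arr[2],arr[3]; lo=3,mid=4 → [12,11,6,14,5,4,3]
arr[mid]=5<14: swap arr[3],arr[4]; lo=4,mid=5 → [12,11,6,5,14,4,3]
arr[mid]=4<14: swap arr[4],arr[5]; lo=5,mid=6 → [12,11,6,5,4,14,3]
arr[mid]=3<14: swap arr[5],arr[6]; lo=6,mid=7 → [12,11,6,5,4,3,14]
end: lo=6, hi=6; arr = [12,11,6,5,4,3,14]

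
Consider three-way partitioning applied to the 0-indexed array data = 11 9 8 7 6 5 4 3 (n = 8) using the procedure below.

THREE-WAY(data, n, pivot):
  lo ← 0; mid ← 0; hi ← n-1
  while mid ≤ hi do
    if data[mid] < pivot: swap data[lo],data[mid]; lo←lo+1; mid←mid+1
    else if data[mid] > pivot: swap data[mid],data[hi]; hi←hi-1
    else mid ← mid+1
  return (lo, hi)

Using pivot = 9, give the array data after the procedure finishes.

3 8 7 6 5 4 9 11

lo=0 mid=0 hi=7
11>9: swap(0,7), hi=6 ⇒ 3 9 8 7 6 5 4 11
3<9: swap(0,0), lo=1 mid=1 ⇒ 3 9 8 7 6 5 4 11
9=9: mid=2
8<9: swap(1,2), lo=2 mid=3 ⇒ 3 8 9 7 6 5 4 11
7<9: swap(2,3), lo=3 mid=4 ⇒ 3 8 7 9 6 5 4 11
6<9: swap(3,4), lo=4 mid=5 ⇒ 3 8 7 6 9 5 4 11
5<9: swap(4,5), lo=5 mid=6 ⇒ 3 8 7 6 5 9 4 11
4<9: swap(5,6), lo=6 mid=7 ⇒ 3 8 7 6 5 4 9 11
done. lo=6 hi=6; data=3 8 7 6 5 4 9 11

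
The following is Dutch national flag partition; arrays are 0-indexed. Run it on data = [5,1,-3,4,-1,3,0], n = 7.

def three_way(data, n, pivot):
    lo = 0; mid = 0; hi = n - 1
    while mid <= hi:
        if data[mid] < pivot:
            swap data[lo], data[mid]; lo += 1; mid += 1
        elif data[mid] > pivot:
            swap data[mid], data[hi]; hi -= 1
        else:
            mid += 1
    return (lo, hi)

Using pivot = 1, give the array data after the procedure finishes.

pivot = 1; lo=0, mid=0, hi=6
data[mid]=5>1: swap data[0],data[6]; hi=5 → [0,1,-3,4,-1,3,5]
data[mid]=0<1: swap data[0],data[0]; lo=1,mid=1 → [0,1,-3,4,-1,3,5]
data[mid]=1=1: mid=2
data[mid]=-3<1: swap data[1],data[2]; lo=2,mid=3 → [0,-3,1,4,-1,3,5]
data[mid]=4>1: swap data[3],data[5]; hi=4 → [0,-3,1,3,-1,4,5]
data[mid]=3>1: swap data[3],data[4]; hi=3 → [0,-3,1,-1,3,4,5]
data[mid]=-1<1: swap data[2],data[3]; lo=3,mid=4 → [0,-3,-1,1,3,4,5]
end: lo=3, hi=3; data = [0,-3,-1,1,3,4,5]

[0,-3,-1,1,3,4,5]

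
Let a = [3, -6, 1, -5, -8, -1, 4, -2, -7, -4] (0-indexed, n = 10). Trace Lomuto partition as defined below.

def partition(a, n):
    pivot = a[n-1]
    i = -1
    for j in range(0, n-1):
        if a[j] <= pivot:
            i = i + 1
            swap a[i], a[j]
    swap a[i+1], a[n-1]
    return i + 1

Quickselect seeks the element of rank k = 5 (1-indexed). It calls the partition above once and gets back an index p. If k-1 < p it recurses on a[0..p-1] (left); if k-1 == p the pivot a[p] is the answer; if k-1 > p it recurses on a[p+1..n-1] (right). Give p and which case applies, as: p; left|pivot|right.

pivot = a[9] = -4; i = -1
j=0: a[0]=3 > -4 → no swap
j=1: a[1]=-6 ≤ -4 → i=0, swap a[0],a[1] → [-6, 3, 1, -5, -8, -1, 4, -2, -7, -4]
j=2: a[2]=1 > -4 → no swap
j=3: a[3]=-5 ≤ -4 → i=1, swap a[1],a[3] → [-6, -5, 1, 3, -8, -1, 4, -2, -7, -4]
j=4: a[4]=-8 ≤ -4 → i=2, swap a[2],a[4] → [-6, -5, -8, 3, 1, -1, 4, -2, -7, -4]
j=5: a[5]=-1 > -4 → no swap
j=6: a[6]=4 > -4 → no swap
j=7: a[7]=-2 > -4 → no swap
j=8: a[8]=-7 ≤ -4 → i=3, swap a[3],a[8] → [-6, -5, -8, -7, 1, -1, 4, -2, 3, -4]
final swap a[4],a[9] → [-6, -5, -8, -7, -4, -1, 4, -2, 3, 1]; return 4
p = 4; k-1 = 4 == 4 ⇒ pivot

4; pivot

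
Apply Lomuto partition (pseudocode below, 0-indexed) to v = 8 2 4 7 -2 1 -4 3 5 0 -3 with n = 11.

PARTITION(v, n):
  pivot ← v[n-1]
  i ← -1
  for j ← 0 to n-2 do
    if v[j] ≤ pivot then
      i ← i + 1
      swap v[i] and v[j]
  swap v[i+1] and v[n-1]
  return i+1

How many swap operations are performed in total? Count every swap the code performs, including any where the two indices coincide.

pivot=-3, i=-1
j=0: 8>-3, skip
j=1: 2>-3, skip
j=2: 4>-3, skip
j=3: 7>-3, skip
j=4: -2>-3, skip
j=5: 1>-3, skip
j=6: -4≤-3, i=0, swap(0,6) ⇒ -4 2 4 7 -2 1 8 3 5 0 -3
j=7: 3>-3, skip
j=8: 5>-3, skip
j=9: 0>-3, skip
swap(1,10) ⇒ -4 -3 4 7 -2 1 8 3 5 0 2; return 1

2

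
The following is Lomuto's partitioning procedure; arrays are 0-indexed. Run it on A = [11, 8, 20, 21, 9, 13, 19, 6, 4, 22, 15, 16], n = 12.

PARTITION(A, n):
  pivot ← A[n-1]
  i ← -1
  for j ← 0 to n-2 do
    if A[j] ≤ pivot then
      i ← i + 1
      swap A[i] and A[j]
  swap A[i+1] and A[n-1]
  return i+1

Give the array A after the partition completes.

[11, 8, 9, 13, 6, 4, 15, 16, 21, 22, 19, 20]

pivot = A[11] = 16; i = -1
j=0: A[0]=11 ≤ 16 → i=0, swap A[0],A[0] (no change) → [11, 8, 20, 21, 9, 13, 19, 6, 4, 22, 15, 16]
j=1: A[1]=8 ≤ 16 → i=1, swap A[1],A[1] (no change) → [11, 8, 20, 21, 9, 13, 19, 6, 4, 22, 15, 16]
j=2: A[2]=20 > 16 → no swap
j=3: A[3]=21 > 16 → no swap
j=4: A[4]=9 ≤ 16 → i=2, swap A[2],A[4] → [11, 8, 9, 21, 20, 13, 19, 6, 4, 22, 15, 16]
j=5: A[5]=13 ≤ 16 → i=3, swap A[3],A[5] → [11, 8, 9, 13, 20, 21, 19, 6, 4, 22, 15, 16]
j=6: A[6]=19 > 16 → no swap
j=7: A[7]=6 ≤ 16 → i=4, swap A[4],A[7] → [11, 8, 9, 13, 6, 21, 19, 20, 4, 22, 15, 16]
j=8: A[8]=4 ≤ 16 → i=5, swap A[5],A[8] → [11, 8, 9, 13, 6, 4, 19, 20, 21, 22, 15, 16]
j=9: A[9]=22 > 16 → no swap
j=10: A[10]=15 ≤ 16 → i=6, swap A[6],A[10] → [11, 8, 9, 13, 6, 4, 15, 20, 21, 22, 19, 16]
final swap A[7],A[11] → [11, 8, 9, 13, 6, 4, 15, 16, 21, 22, 19, 20]; return 7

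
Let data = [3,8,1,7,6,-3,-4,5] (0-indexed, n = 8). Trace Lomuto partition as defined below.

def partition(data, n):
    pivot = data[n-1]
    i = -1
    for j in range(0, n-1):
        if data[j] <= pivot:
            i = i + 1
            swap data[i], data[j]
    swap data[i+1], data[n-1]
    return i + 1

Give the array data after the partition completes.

pivot = data[7] = 5; i = -1
j=0: data[0]=3 ≤ 5 → i=0, swap data[0],data[0] (no change) → [3,8,1,7,6,-3,-4,5]
j=1: data[1]=8 > 5 → no swap
j=2: data[2]=1 ≤ 5 → i=1, swap data[1],data[2] → [3,1,8,7,6,-3,-4,5]
j=3: data[3]=7 > 5 → no swap
j=4: data[4]=6 > 5 → no swap
j=5: data[5]=-3 ≤ 5 → i=2, swap data[2],data[5] → [3,1,-3,7,6,8,-4,5]
j=6: data[6]=-4 ≤ 5 → i=3, swap data[3],data[6] → [3,1,-3,-4,6,8,7,5]
final swap data[4],data[7] → [3,1,-3,-4,5,8,7,6]; return 4

[3,1,-3,-4,5,8,7,6]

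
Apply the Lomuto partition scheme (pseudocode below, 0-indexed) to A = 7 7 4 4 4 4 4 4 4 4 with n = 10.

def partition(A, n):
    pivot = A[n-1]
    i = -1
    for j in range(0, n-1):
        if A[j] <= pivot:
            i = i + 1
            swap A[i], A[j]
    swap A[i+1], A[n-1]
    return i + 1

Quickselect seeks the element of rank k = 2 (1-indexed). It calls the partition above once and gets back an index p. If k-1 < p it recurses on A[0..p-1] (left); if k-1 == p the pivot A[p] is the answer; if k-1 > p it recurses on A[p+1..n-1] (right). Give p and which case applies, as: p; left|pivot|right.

pivot=4, i=-1
j=0: 7>4, skip
j=1: 7>4, skip
j=2: 4≤4, i=0, swap(0,2) ⇒ 4 7 7 4 4 4 4 4 4 4
j=3: 4≤4, i=1, swap(1,3) ⇒ 4 4 7 7 4 4 4 4 4 4
j=4: 4≤4, i=2, swap(2,4) ⇒ 4 4 4 7 7 4 4 4 4 4
j=5: 4≤4, i=3, swap(3,5) ⇒ 4 4 4 4 7 7 4 4 4 4
j=6: 4≤4, i=4, swap(4,6) ⇒ 4 4 4 4 4 7 7 4 4 4
j=7: 4≤4, i=5, swap(5,7) ⇒ 4 4 4 4 4 4 7 7 4 4
j=8: 4≤4, i=6, swap(6,8) ⇒ 4 4 4 4 4 4 4 7 7 4
swap(7,9) ⇒ 4 4 4 4 4 4 4 4 7 7; return 7
p = 7; k-1 = 1 < 7 ⇒ left

7; left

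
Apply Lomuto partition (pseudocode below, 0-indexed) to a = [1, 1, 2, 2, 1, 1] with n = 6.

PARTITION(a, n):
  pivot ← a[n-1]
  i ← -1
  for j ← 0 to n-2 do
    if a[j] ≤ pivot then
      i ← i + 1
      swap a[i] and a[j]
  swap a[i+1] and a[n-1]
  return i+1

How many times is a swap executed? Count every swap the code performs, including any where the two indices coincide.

pivot=1, i=-1
j=0: 1≤1, i=0, swap(0,0) ⇒ [1, 1, 2, 2, 1, 1]
j=1: 1≤1, i=1, swap(1,1) ⇒ [1, 1, 2, 2, 1, 1]
j=2: 2>1, skip
j=3: 2>1, skip
j=4: 1≤1, i=2, swap(2,4) ⇒ [1, 1, 1, 2, 2, 1]
swap(3,5) ⇒ [1, 1, 1, 1, 2, 2]; return 3

4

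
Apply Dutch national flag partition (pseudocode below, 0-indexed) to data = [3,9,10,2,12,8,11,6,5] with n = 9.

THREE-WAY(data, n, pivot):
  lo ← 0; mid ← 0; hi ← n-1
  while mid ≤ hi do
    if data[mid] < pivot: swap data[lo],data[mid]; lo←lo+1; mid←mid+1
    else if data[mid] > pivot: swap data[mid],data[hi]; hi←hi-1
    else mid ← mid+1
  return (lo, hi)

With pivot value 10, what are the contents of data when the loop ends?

[3,9,2,5,8,6,10,11,12]

pivot = 10; lo=0, mid=0, hi=8
data[mid]=3<10: swap data[0],data[0]; lo=1,mid=1 → [3,9,10,2,12,8,11,6,5]
data[mid]=9<10: swap data[1],data[1]; lo=2,mid=2 → [3,9,10,2,12,8,11,6,5]
data[mid]=10=10: mid=3
data[mid]=2<10: swap data[2],data[3]; lo=3,mid=4 → [3,9,2,10,12,8,11,6,5]
data[mid]=12>10: swap data[4],data[8]; hi=7 → [3,9,2,10,5,8,11,6,12]
data[mid]=5<10: swap data[3],data[4]; lo=4,mid=5 → [3,9,2,5,10,8,11,6,12]
data[mid]=8<10: swap data[4],data[5]; lo=5,mid=6 → [3,9,2,5,8,10,11,6,12]
data[mid]=11>10: swap data[6],data[7]; hi=6 → [3,9,2,5,8,10,6,11,12]
data[mid]=6<10: swap data[5],data[6]; lo=6,mid=7 → [3,9,2,5,8,6,10,11,12]
end: lo=6, hi=6; data = [3,9,2,5,8,6,10,11,12]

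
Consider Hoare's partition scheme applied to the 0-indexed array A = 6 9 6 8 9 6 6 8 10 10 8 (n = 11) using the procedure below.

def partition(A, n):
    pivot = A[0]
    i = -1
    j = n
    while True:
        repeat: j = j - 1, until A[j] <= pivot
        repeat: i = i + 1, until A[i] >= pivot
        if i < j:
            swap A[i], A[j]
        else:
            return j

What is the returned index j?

pivot=6
j stops at 6 (6), i stops at 0 (6); swap ⇒ 6 9 6 8 9 6 6 8 10 10 8
j stops at 5 (6), i stops at 1 (9); swap ⇒ 6 6 6 8 9 9 6 8 10 10 8
j stops at 2, i stops at 2; i≥j ⇒ return 2. A=6 6 6 8 9 9 6 8 10 10 8

2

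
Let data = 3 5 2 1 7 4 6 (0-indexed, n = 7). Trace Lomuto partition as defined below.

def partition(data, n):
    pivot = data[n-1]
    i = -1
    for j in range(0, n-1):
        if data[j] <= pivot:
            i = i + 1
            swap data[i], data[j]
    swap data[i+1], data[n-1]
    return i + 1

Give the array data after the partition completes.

pivot = data[6] = 6; i = -1
j=0: data[0]=3 ≤ 6 → i=0, swap data[0],data[0] (no change) → 3 5 2 1 7 4 6
j=1: data[1]=5 ≤ 6 → i=1, swap data[1],data[1] (no change) → 3 5 2 1 7 4 6
j=2: data[2]=2 ≤ 6 → i=2, swap data[2],data[2] (no change) → 3 5 2 1 7 4 6
j=3: data[3]=1 ≤ 6 → i=3, swap data[3],data[3] (no change) → 3 5 2 1 7 4 6
j=4: data[4]=7 > 6 → no swap
j=5: data[5]=4 ≤ 6 → i=4, swap data[4],data[5] → 3 5 2 1 4 7 6
final swap data[5],data[6] → 3 5 2 1 4 6 7; return 5

3 5 2 1 4 6 7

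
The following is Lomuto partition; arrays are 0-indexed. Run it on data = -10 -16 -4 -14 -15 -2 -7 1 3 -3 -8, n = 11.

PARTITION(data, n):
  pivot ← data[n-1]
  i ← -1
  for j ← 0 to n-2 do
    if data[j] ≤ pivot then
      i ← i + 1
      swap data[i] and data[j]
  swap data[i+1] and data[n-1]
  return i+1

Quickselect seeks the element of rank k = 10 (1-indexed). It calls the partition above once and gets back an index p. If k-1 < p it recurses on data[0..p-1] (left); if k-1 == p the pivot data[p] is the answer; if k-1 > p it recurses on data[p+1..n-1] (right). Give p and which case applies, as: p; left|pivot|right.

pivot=-8, i=-1
j=0: -10≤-8, i=0, swap(0,0) ⇒ -10 -16 -4 -14 -15 -2 -7 1 3 -3 -8
j=1: -16≤-8, i=1, swap(1,1) ⇒ -10 -16 -4 -14 -15 -2 -7 1 3 -3 -8
j=2: -4>-8, skip
j=3: -14≤-8, i=2, swap(2,3) ⇒ -10 -16 -14 -4 -15 -2 -7 1 3 -3 -8
j=4: -15≤-8, i=3, swap(3,4) ⇒ -10 -16 -14 -15 -4 -2 -7 1 3 -3 -8
j=5: -2>-8, skip
j=6: -7>-8, skip
j=7: 1>-8, skip
j=8: 3>-8, skip
j=9: -3>-8, skip
swap(4,10) ⇒ -10 -16 -14 -15 -8 -2 -7 1 3 -3 -4; return 4
p = 4; k-1 = 9 > 4 ⇒ right

4; right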